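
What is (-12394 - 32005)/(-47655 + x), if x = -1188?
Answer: 44399/48843 ≈ 0.90901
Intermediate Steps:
(-12394 - 32005)/(-47655 + x) = (-12394 - 32005)/(-47655 - 1188) = -44399/(-48843) = -44399*(-1/48843) = 44399/48843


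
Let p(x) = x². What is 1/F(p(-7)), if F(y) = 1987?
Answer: 1/1987 ≈ 0.00050327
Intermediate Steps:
1/F(p(-7)) = 1/1987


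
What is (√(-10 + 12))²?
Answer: 2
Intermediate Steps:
(√(-10 + 12))² = (√2)² = 2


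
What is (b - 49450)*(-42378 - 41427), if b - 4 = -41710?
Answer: 7639328580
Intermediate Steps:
b = -41706 (b = 4 - 41710 = -41706)
(b - 49450)*(-42378 - 41427) = (-41706 - 49450)*(-42378 - 41427) = -91156*(-83805) = 7639328580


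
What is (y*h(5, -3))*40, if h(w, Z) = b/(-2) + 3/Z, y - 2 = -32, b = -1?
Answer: 600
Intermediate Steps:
y = -30 (y = 2 - 32 = -30)
h(w, Z) = ½ + 3/Z (h(w, Z) = -1/(-2) + 3/Z = -1*(-½) + 3/Z = ½ + 3/Z)
(y*h(5, -3))*40 = -15*(6 - 3)/(-3)*40 = -15*(-1)*3/3*40 = -30*(-½)*40 = 15*40 = 600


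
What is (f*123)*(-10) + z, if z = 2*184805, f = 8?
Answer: 359770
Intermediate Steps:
z = 369610
(f*123)*(-10) + z = (8*123)*(-10) + 369610 = 984*(-10) + 369610 = -9840 + 369610 = 359770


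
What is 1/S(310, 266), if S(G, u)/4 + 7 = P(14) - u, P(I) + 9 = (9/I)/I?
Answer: -49/55263 ≈ -0.00088667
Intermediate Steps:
P(I) = -9 + 9/I**2 (P(I) = -9 + (9/I)/I = -9 + 9/I**2)
S(G, u) = -3127/49 - 4*u (S(G, u) = -28 + 4*((-9 + 9/14**2) - u) = -28 + 4*((-9 + 9*(1/196)) - u) = -28 + 4*((-9 + 9/196) - u) = -28 + 4*(-1755/196 - u) = -28 + (-1755/49 - 4*u) = -3127/49 - 4*u)
1/S(310, 266) = 1/(-3127/49 - 4*266) = 1/(-3127/49 - 1064) = 1/(-55263/49) = -49/55263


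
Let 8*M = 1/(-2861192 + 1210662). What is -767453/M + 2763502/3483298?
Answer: 2521318975294538433/248807 ≈ 1.0134e+13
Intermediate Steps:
M = -1/13204240 (M = 1/(8*(-2861192 + 1210662)) = (1/8)/(-1650530) = (1/8)*(-1/1650530) = -1/13204240 ≈ -7.5733e-8)
-767453/M + 2763502/3483298 = -767453/(-1/13204240) + 2763502/3483298 = -767453*(-13204240) + 2763502*(1/3483298) = 10133633600720 + 197393/248807 = 2521318975294538433/248807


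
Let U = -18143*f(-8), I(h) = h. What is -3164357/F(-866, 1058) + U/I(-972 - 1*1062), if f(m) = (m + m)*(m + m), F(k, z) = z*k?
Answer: 2130978100381/931803876 ≈ 2286.9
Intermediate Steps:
F(k, z) = k*z
f(m) = 4*m² (f(m) = (2*m)*(2*m) = 4*m²)
U = -4644608 (U = -72572*(-8)² = -72572*64 = -18143*256 = -4644608)
-3164357/F(-866, 1058) + U/I(-972 - 1*1062) = -3164357/((-866*1058)) - 4644608/(-972 - 1*1062) = -3164357/(-916228) - 4644608/(-972 - 1062) = -3164357*(-1/916228) - 4644608/(-2034) = 3164357/916228 - 4644608*(-1/2034) = 3164357/916228 + 2322304/1017 = 2130978100381/931803876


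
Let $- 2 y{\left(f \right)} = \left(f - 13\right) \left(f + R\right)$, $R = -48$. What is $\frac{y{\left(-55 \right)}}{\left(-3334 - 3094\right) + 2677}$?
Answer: $\frac{3502}{3751} \approx 0.93362$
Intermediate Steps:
$y{\left(f \right)} = - \frac{\left(-48 + f\right) \left(-13 + f\right)}{2}$ ($y{\left(f \right)} = - \frac{\left(f - 13\right) \left(f - 48\right)}{2} = - \frac{\left(-13 + f\right) \left(-48 + f\right)}{2} = - \frac{\left(-48 + f\right) \left(-13 + f\right)}{2}$)
$\frac{y{\left(-55 \right)}}{\left(-3334 - 3094\right) + 2677} = \frac{-312 - \frac{\left(-55\right)^{2}}{2} + \frac{61}{2} \left(-55\right)}{\left(-3334 - 3094\right) + 2677} = \frac{-312 - \frac{3025}{2} - \frac{3355}{2}}{-6428 + 2677} = \frac{-312 - \frac{3025}{2} - \frac{3355}{2}}{-3751} = \left(-3502\right) \left(- \frac{1}{3751}\right) = \frac{3502}{3751}$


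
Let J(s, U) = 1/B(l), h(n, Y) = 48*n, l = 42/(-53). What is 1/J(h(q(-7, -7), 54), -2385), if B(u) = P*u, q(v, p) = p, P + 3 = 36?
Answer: -1386/53 ≈ -26.151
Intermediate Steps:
P = 33 (P = -3 + 36 = 33)
l = -42/53 (l = 42*(-1/53) = -42/53 ≈ -0.79245)
B(u) = 33*u
J(s, U) = -53/1386 (J(s, U) = 1/(33*(-42/53)) = 1/(-1386/53) = -53/1386)
1/J(h(q(-7, -7), 54), -2385) = 1/(-53/1386) = -1386/53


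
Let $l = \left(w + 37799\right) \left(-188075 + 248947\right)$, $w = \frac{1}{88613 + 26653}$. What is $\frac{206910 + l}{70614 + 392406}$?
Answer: $\frac{13261973653129}{2668523166} \approx 4969.8$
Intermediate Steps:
$w = \frac{1}{115266} \approx 8.6756 \cdot 10^{-6}$
$l = \frac{132607811687260}{57633}$ ($l = \left(\frac{1}{115266} + 37799\right) \left(-188075 + 248947\right) = \frac{4356939535}{115266} \cdot 60872 = \frac{132607811687260}{57633} \approx 2.3009 \cdot 10^{9}$)
$\frac{206910 + l}{70614 + 392406} = \frac{206910 + \frac{132607811687260}{57633}}{70614 + 392406} = \frac{132619736531290}{57633 \cdot 463020} = \frac{132619736531290}{57633} \cdot \frac{1}{463020} = \frac{13261973653129}{2668523166}$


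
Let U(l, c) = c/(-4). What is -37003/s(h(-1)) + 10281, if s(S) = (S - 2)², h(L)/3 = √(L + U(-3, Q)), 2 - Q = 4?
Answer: (-84287*I + 123372*√2)/(-I + 12*√2) ≈ 10537.0 - 4345.8*I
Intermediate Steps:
Q = -2 (Q = 2 - 1*4 = 2 - 4 = -2)
U(l, c) = -c/4 (U(l, c) = c*(-¼) = -c/4)
h(L) = 3*√(½ + L) (h(L) = 3*√(L - ¼*(-2)) = 3*√(L + ½) = 3*√(½ + L))
s(S) = (-2 + S)²
-37003/s(h(-1)) + 10281 = -37003/(-2 + 3*√(2 + 4*(-1))/2)² + 10281 = -37003/(-2 + 3*√(2 - 4)/2)² + 10281 = -37003/(-2 + 3*√(-2)/2)² + 10281 = -37003/(-2 + 3*(I*√2)/2)² + 10281 = -37003/(-2 + 3*I*√2/2)² + 10281 = 10281 - 37003/(-2 + 3*I*√2/2)²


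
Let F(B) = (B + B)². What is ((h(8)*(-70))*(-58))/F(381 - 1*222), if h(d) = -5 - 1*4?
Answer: -1015/2809 ≈ -0.36134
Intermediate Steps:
h(d) = -9 (h(d) = -5 - 4 = -9)
F(B) = 4*B² (F(B) = (2*B)² = 4*B²)
((h(8)*(-70))*(-58))/F(381 - 1*222) = (-9*(-70)*(-58))/((4*(381 - 1*222)²)) = (630*(-58))/((4*(381 - 222)²)) = -36540/(4*159²) = -36540/(4*25281) = -36540/101124 = -36540*1/101124 = -1015/2809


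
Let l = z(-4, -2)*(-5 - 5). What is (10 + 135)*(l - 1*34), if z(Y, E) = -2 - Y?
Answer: -7830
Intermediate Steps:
l = -20 (l = (-2 - 1*(-4))*(-5 - 5) = (-2 + 4)*(-10) = 2*(-10) = -20)
(10 + 135)*(l - 1*34) = (10 + 135)*(-20 - 1*34) = 145*(-20 - 34) = 145*(-54) = -7830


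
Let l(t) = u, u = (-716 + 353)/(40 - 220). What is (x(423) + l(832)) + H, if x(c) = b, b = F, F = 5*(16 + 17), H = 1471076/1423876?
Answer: 3589231489/21358140 ≈ 168.05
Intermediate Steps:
H = 367769/355969 (H = 1471076*(1/1423876) = 367769/355969 ≈ 1.0331)
F = 165 (F = 5*33 = 165)
u = 121/60 (u = -363/(-180) = -363*(-1/180) = 121/60 ≈ 2.0167)
b = 165
x(c) = 165
l(t) = 121/60
(x(423) + l(832)) + H = (165 + 121/60) + 367769/355969 = 10021/60 + 367769/355969 = 3589231489/21358140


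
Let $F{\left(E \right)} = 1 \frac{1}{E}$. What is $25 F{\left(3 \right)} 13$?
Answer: $\frac{325}{3} \approx 108.33$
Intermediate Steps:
$F{\left(E \right)} = \frac{1}{E}$
$25 F{\left(3 \right)} 13 = \frac{25}{3} \cdot 13 = \frac{325}{3}$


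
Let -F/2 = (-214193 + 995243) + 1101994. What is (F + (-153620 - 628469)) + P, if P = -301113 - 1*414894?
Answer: -5264184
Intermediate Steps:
F = -3766088 (F = -2*((-214193 + 995243) + 1101994) = -2*(781050 + 1101994) = -2*1883044 = -3766088)
P = -716007 (P = -301113 - 414894 = -716007)
(F + (-153620 - 628469)) + P = (-3766088 + (-153620 - 628469)) - 716007 = (-3766088 - 782089) - 716007 = -4548177 - 716007 = -5264184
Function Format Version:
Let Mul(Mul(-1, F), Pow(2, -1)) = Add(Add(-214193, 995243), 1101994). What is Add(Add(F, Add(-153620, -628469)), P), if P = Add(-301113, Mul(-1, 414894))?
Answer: -5264184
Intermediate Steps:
F = -3766088 (F = Mul(-2, Add(Add(-214193, 995243), 1101994)) = Mul(-2, Add(781050, 1101994)) = Mul(-2, 1883044) = -3766088)
P = -716007 (P = Add(-301113, -414894) = -716007)
Add(Add(F, Add(-153620, -628469)), P) = Add(Add(-3766088, Add(-153620, -628469)), -716007) = Add(Add(-3766088, -782089), -716007) = Add(-4548177, -716007) = -5264184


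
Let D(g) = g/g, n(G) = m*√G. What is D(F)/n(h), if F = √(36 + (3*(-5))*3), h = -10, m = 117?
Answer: -I*√10/1170 ≈ -0.0027028*I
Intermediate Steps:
n(G) = 117*√G
F = 3*I (F = √(36 - 15*3) = √(36 - 45) = √(-9) = 3*I ≈ 3.0*I)
D(g) = 1
D(F)/n(h) = 1/(117*√(-10)) = 1/(117*(I*√10)) = 1/(117*I*√10) = 1*(-I*√10/1170) = -I*√10/1170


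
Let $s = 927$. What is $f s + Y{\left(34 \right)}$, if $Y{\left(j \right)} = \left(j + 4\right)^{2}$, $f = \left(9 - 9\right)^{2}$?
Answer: $1444$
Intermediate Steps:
$f = 0$ ($f = 0^{2} = 0$)
$Y{\left(j \right)} = \left(4 + j\right)^{2}$
$f s + Y{\left(34 \right)} = 0 \cdot 927 + \left(4 + 34\right)^{2} = 0 + 38^{2} = 0 + 1444 = 1444$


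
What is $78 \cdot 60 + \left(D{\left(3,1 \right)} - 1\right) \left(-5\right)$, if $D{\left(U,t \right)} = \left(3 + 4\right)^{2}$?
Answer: $4440$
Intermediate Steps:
$D{\left(U,t \right)} = 49$ ($D{\left(U,t \right)} = 7^{2} = 49$)
$78 \cdot 60 + \left(D{\left(3,1 \right)} - 1\right) \left(-5\right) = 78 \cdot 60 + \left(49 - 1\right) \left(-5\right) = 4680 + 48 \left(-5\right) = 4680 - 240 = 4440$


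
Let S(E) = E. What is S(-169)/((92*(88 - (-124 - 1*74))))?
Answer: -13/2024 ≈ -0.0064229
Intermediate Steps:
S(-169)/((92*(88 - (-124 - 1*74)))) = -169*1/(92*(88 - (-124 - 1*74))) = -169*1/(92*(88 - (-124 - 74))) = -169*1/(92*(88 - 1*(-198))) = -169*1/(92*(88 + 198)) = -169/(92*286) = -169/26312 = -169*1/26312 = -13/2024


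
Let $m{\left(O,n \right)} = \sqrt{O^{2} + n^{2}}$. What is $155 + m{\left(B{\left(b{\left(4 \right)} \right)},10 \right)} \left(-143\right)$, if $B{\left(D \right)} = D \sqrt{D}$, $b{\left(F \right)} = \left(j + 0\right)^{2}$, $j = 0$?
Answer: $-1275$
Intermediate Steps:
$b{\left(F \right)} = 0$ ($b{\left(F \right)} = \left(0 + 0\right)^{2} = 0^{2} = 0$)
$B{\left(D \right)} = D^{\frac{3}{2}}$
$155 + m{\left(B{\left(b{\left(4 \right)} \right)},10 \right)} \left(-143\right) = 155 + \sqrt{\left(0^{\frac{3}{2}}\right)^{2} + 10^{2}} \left(-143\right) = 155 + \sqrt{0^{2} + 100} \left(-143\right) = 155 + \sqrt{0 + 100} \left(-143\right) = 155 + \sqrt{100} \left(-143\right) = 155 + 10 \left(-143\right) = 155 - 1430 = -1275$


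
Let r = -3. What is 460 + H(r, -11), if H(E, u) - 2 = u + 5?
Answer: 456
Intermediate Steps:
H(E, u) = 7 + u (H(E, u) = 2 + (u + 5) = 2 + (5 + u) = 7 + u)
460 + H(r, -11) = 460 + (7 - 11) = 460 - 4 = 456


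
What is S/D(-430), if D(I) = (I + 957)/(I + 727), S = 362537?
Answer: 107673489/527 ≈ 2.0431e+5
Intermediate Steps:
D(I) = (957 + I)/(727 + I)
S/D(-430) = 362537/(((957 - 430)/(727 - 430))) = 362537/((527/297)) = 362537/(((1/297)*527)) = 362537/(527/297) = 362537*(297/527) = 107673489/527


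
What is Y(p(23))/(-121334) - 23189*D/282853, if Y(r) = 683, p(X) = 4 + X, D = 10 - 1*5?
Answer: -750592591/1806299258 ≈ -0.41554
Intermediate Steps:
D = 5 (D = 10 - 5 = 5)
Y(p(23))/(-121334) - 23189*D/282853 = 683/(-121334) - 23189*5/282853 = 683*(-1/121334) - 115945*1/282853 = -683/121334 - 115945/282853 = -750592591/1806299258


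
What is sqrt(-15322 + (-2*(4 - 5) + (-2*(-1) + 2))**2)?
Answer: I*sqrt(15286) ≈ 123.64*I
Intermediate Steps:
sqrt(-15322 + (-2*(4 - 5) + (-2*(-1) + 2))**2) = sqrt(-15322 + (-2*(-1) + (2 + 2))**2) = sqrt(-15322 + (2 + 4)**2) = sqrt(-15322 + 6**2) = sqrt(-15322 + 36) = sqrt(-15286) = I*sqrt(15286)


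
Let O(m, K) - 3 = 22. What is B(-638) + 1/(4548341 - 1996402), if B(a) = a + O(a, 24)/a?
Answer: -1038815256153/1628137082 ≈ -638.04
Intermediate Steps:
O(m, K) = 25 (O(m, K) = 3 + 22 = 25)
B(a) = a + 25/a
B(-638) + 1/(4548341 - 1996402) = (-638 + 25/(-638)) + 1/(4548341 - 1996402) = (-638 + 25*(-1/638)) + 1/2551939 = (-638 - 25/638) + 1/2551939 = -407069/638 + 1/2551939 = -1038815256153/1628137082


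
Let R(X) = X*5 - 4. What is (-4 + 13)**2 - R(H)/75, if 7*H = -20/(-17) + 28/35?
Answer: 103319/1275 ≈ 81.035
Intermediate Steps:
H = 24/85 (H = (-20/(-17) + 28/35)/7 = (-20*(-1/17) + 28*(1/35))/7 = (20/17 + 4/5)/7 = (1/7)*(168/85) = 24/85 ≈ 0.28235)
R(X) = -4 + 5*X (R(X) = 5*X - 4 = -4 + 5*X)
(-4 + 13)**2 - R(H)/75 = (-4 + 13)**2 - (-4 + 5*(24/85))/75 = 9**2 - (-4 + 24/17)/75 = 81 - (-44)/(17*75) = 81 - 1*(-44/1275) = 81 + 44/1275 = 103319/1275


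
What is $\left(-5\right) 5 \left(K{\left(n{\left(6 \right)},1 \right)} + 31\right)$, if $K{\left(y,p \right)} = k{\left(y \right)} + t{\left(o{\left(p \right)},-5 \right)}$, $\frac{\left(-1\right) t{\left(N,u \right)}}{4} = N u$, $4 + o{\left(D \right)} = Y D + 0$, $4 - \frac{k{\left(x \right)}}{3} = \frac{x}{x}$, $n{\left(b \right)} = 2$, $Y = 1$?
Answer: $500$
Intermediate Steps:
$k{\left(x \right)} = 9$ ($k{\left(x \right)} = 12 - 3 \frac{x}{x} = 12 - 3 = 9$)
$o{\left(D \right)} = -4 + D$ ($o{\left(D \right)} = -4 + \left(1 D + 0\right) = -4 + \left(D + 0\right) = -4 + D$)
$t{\left(N,u \right)} = - 4 N u$
$K{\left(y,p \right)} = -71 + 20 p$ ($K{\left(y,p \right)} = 9 - 4 \left(-4 + p\right) \left(-5\right) = 9 + \left(-80 + 20 p\right) = -71 + 20 p$)
$\left(-5\right) 5 \left(K{\left(n{\left(6 \right)},1 \right)} + 31\right) = \left(-5\right) 5 \left(\left(-71 + 20 \cdot 1\right) + 31\right) = - 25 \left(\left(-71 + 20\right) + 31\right) = - 25 \left(-51 + 31\right) = \left(-25\right) \left(-20\right) = 500$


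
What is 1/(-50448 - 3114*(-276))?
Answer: 1/809016 ≈ 1.2361e-6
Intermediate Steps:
1/(-50448 - 3114*(-276)) = 1/(-50448 + 859464) = 1/809016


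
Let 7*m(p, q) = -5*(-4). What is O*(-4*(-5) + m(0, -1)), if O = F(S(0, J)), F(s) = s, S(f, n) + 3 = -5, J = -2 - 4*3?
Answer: -1280/7 ≈ -182.86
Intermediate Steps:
J = -14 (J = -2 - 12 = -14)
S(f, n) = -8 (S(f, n) = -3 - 5 = -8)
O = -8
m(p, q) = 20/7 (m(p, q) = (-5*(-4))/7 = (⅐)*20 = 20/7)
O*(-4*(-5) + m(0, -1)) = -8*(-4*(-5) + 20/7) = -8*(20 + 20/7) = -8*160/7 = -1280/7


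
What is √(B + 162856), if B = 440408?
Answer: 8*√9426 ≈ 776.70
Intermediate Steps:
√(B + 162856) = √(440408 + 162856) = √603264 = 8*√9426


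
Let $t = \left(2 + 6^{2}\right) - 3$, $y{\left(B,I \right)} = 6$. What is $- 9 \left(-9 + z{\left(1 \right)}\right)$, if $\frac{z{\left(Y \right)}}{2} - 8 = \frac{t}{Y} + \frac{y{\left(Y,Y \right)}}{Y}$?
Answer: $-801$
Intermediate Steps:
$t = 35$ ($t = \left(2 + 36\right) - 3 = 38 - 3 = 35$)
$z{\left(Y \right)} = 16 + \frac{82}{Y}$ ($z{\left(Y \right)} = 16 + 2 \left(\frac{35}{Y} + \frac{6}{Y}\right) = 16 + 2 \frac{41}{Y} = 16 + \frac{82}{Y}$)
$- 9 \left(-9 + z{\left(1 \right)}\right) = - 9 \left(-9 + \left(16 + \frac{82}{1}\right)\right) = - 9 \left(-9 + \left(16 + 82 \cdot 1\right)\right) = - 9 \left(-9 + \left(16 + 82\right)\right) = - 9 \left(-9 + 98\right) = \left(-9\right) 89 = -801$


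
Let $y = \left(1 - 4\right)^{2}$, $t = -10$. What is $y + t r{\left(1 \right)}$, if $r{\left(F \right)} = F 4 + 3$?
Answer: $-61$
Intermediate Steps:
$y = 9$ ($y = \left(-3\right)^{2} = 9$)
$r{\left(F \right)} = 3 + 4 F$ ($r{\left(F \right)} = 4 F + 3 = 3 + 4 F$)
$y + t r{\left(1 \right)} = 9 - 10 \left(3 + 4 \cdot 1\right) = 9 - 10 \left(3 + 4\right) = 9 - 70 = -61$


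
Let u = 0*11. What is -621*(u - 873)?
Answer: 542133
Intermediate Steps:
u = 0
-621*(u - 873) = -621*(0 - 873) = -621*(-873) = 542133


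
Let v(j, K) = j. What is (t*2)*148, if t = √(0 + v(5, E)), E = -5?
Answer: 296*√5 ≈ 661.88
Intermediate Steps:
t = √5 (t = √(0 + 5) = √5 ≈ 2.2361)
(t*2)*148 = (√5*2)*148 = (2*√5)*148 = 296*√5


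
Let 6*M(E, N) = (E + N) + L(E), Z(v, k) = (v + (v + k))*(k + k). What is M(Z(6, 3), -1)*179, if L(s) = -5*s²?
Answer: -7233569/6 ≈ -1.2056e+6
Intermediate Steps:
Z(v, k) = 2*k*(k + 2*v) (Z(v, k) = (v + (k + v))*(2*k) = (k + 2*v)*(2*k) = 2*k*(k + 2*v))
M(E, N) = -5*E²/6 + E/6 + N/6 (M(E, N) = ((E + N) - 5*E²)/6 = (E + N - 5*E²)/6 = -5*E²/6 + E/6 + N/6)
M(Z(6, 3), -1)*179 = (-5*36*(3 + 2*6)²/6 + (2*3*(3 + 2*6))/6 + (⅙)*(-1))*179 = (-5*36*(3 + 12)²/6 + (2*3*(3 + 12))/6 - ⅙)*179 = (-5*(2*3*15)²/6 + (2*3*15)/6 - ⅙)*179 = (-⅚*90² + (⅙)*90 - ⅙)*179 = (-⅚*8100 + 15 - ⅙)*179 = (-6750 + 15 - ⅙)*179 = -40411/6*179 = -7233569/6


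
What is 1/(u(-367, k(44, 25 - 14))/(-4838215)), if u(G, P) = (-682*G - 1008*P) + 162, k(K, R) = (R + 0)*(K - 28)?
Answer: -4838215/73048 ≈ -66.233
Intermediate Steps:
k(K, R) = R*(-28 + K)
u(G, P) = 162 - 1008*P - 682*G (u(G, P) = (-1008*P - 682*G) + 162 = 162 - 1008*P - 682*G)
1/(u(-367, k(44, 25 - 14))/(-4838215)) = 1/((162 - 1008*(25 - 14)*(-28 + 44) - 682*(-367))/(-4838215)) = 1/((162 - 11088*16 + 250294)*(-1/4838215)) = 1/((162 - 1008*176 + 250294)*(-1/4838215)) = 1/((162 - 177408 + 250294)*(-1/4838215)) = 1/(73048*(-1/4838215)) = 1/(-73048/4838215) = -4838215/73048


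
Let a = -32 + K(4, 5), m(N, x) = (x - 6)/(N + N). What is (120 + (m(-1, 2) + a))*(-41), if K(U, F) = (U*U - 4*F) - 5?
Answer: -3321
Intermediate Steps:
K(U, F) = -5 + U² - 4*F (K(U, F) = (U² - 4*F) - 5 = -5 + U² - 4*F)
m(N, x) = (-6 + x)/(2*N) (m(N, x) = (-6 + x)/((2*N)) = (-6 + x)*(1/(2*N)) = (-6 + x)/(2*N))
a = -41 (a = -32 + (-5 + 4² - 4*5) = -32 + (-5 + 16 - 20) = -32 - 9 = -41)
(120 + (m(-1, 2) + a))*(-41) = (120 + ((½)*(-6 + 2)/(-1) - 41))*(-41) = (120 + ((½)*(-1)*(-4) - 41))*(-41) = (120 + (2 - 41))*(-41) = (120 - 39)*(-41) = 81*(-41) = -3321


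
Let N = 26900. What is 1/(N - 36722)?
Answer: -1/9822 ≈ -0.00010181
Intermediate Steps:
1/(N - 36722) = 1/(26900 - 36722) = 1/(-9822) = -1/9822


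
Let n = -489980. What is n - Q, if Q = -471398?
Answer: -18582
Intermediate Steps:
n - Q = -489980 - 1*(-471398) = -489980 + 471398 = -18582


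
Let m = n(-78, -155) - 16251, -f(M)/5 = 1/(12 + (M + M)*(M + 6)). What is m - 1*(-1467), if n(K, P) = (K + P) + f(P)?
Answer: -693815439/46202 ≈ -15017.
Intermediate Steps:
f(M) = -5/(12 + 2*M*(6 + M)) (f(M) = -5/(12 + (M + M)*(M + 6)) = -5/(12 + (2*M)*(6 + M)) = -5/(12 + 2*M*(6 + M)))
n(K, P) = K + P - 5/(12 + 2*P² + 12*P) (n(K, P) = (K + P) - 5/(12 + 2*P² + 12*P) = K + P - 5/(12 + 2*P² + 12*P))
m = -761593773/46202 (m = (-5/2 + (-78 - 155)*(6 + (-155)² + 6*(-155)))/(6 + (-155)² + 6*(-155)) - 16251 = (-5/2 - 233*(6 + 24025 - 930))/(6 + 24025 - 930) - 16251 = (-5/2 - 233*23101)/23101 - 16251 = (-5/2 - 5382533)/23101 - 16251 = (1/23101)*(-10765071/2) - 16251 = -10765071/46202 - 16251 = -761593773/46202 ≈ -16484.)
m - 1*(-1467) = -761593773/46202 - 1*(-1467) = -761593773/46202 + 1467 = -693815439/46202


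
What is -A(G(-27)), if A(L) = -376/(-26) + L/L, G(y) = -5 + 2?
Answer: -201/13 ≈ -15.462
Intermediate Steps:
G(y) = -3
A(L) = 201/13 (A(L) = -376*(-1/26) + 1 = 188/13 + 1 = 201/13)
-A(G(-27)) = -1*201/13 = -201/13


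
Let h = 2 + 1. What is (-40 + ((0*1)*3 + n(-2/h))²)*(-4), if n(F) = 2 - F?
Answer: 1184/9 ≈ 131.56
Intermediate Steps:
h = 3
(-40 + ((0*1)*3 + n(-2/h))²)*(-4) = (-40 + ((0*1)*3 + (2 - (-2)/3))²)*(-4) = (-40 + (0*3 + (2 - (-2)/3))²)*(-4) = (-40 + (0 + (2 - 1*(-⅔)))²)*(-4) = (-40 + (0 + (2 + ⅔))²)*(-4) = (-40 + (0 + 8/3)²)*(-4) = (-40 + (8/3)²)*(-4) = (-40 + 64/9)*(-4) = -296/9*(-4) = 1184/9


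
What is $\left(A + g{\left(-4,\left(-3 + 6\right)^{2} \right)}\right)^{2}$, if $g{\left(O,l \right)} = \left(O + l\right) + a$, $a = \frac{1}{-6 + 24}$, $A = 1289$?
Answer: $\frac{542563849}{324} \approx 1.6746 \cdot 10^{6}$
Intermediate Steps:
$a = \frac{1}{18} \approx 0.055556$
$g{\left(O,l \right)} = \frac{1}{18} + O + l$ ($g{\left(O,l \right)} = \left(O + l\right) + \frac{1}{18} = \frac{1}{18} + O + l$)
$\left(A + g{\left(-4,\left(-3 + 6\right)^{2} \right)}\right)^{2} = \left(1289 + \left(\frac{1}{18} - 4 + \left(-3 + 6\right)^{2}\right)\right)^{2} = \left(1289 + \left(\frac{1}{18} - 4 + 3^{2}\right)\right)^{2} = \left(1289 + \left(\frac{1}{18} - 4 + 9\right)\right)^{2} = \left(1289 + \frac{91}{18}\right)^{2} = \left(\frac{23293}{18}\right)^{2} = \frac{542563849}{324}$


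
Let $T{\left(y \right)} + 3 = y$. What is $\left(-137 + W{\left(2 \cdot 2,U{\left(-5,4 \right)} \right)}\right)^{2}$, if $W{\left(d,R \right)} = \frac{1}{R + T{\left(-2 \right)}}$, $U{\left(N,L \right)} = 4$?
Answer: $19044$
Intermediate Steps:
$T{\left(y \right)} = -3 + y$
$W{\left(d,R \right)} = \frac{1}{-5 + R}$ ($W{\left(d,R \right)} = \frac{1}{R - 5} = \frac{1}{-5 + R}$)
$\left(-137 + W{\left(2 \cdot 2,U{\left(-5,4 \right)} \right)}\right)^{2} = \left(-137 + \frac{1}{-5 + 4}\right)^{2} = \left(-137 + \frac{1}{-1}\right)^{2} = \left(-137 - 1\right)^{2} = \left(-138\right)^{2} = 19044$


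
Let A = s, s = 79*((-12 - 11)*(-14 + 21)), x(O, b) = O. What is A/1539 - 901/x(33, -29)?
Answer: -602122/16929 ≈ -35.568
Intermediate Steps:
s = -12719 (s = 79*(-23*7) = 79*(-161) = -12719)
A = -12719
A/1539 - 901/x(33, -29) = -12719/1539 - 901/33 = -602122/16929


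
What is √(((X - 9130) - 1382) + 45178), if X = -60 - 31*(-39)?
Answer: √35815 ≈ 189.25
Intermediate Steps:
X = 1149 (X = -60 + 1209 = 1149)
√(((X - 9130) - 1382) + 45178) = √(((1149 - 9130) - 1382) + 45178) = √((-7981 - 1382) + 45178) = √(-9363 + 45178) = √35815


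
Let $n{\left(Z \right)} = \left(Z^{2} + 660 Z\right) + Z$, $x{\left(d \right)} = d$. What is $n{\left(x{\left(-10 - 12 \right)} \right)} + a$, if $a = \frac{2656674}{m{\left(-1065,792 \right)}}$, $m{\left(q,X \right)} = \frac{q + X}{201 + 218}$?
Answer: $- \frac{372328080}{91} \approx -4.0915 \cdot 10^{6}$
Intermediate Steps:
$m{\left(q,X \right)} = \frac{X}{419} + \frac{q}{419}$ ($m{\left(q,X \right)} = \frac{X + q}{419} = \left(X + q\right) \frac{1}{419} = \frac{X}{419} + \frac{q}{419}$)
$a = - \frac{371048802}{91}$ ($a = \frac{2656674}{\frac{1}{419} \cdot 792 + \frac{1}{419} \left(-1065\right)} = \frac{2656674}{\frac{792}{419} - \frac{1065}{419}} = \frac{2656674}{- \frac{273}{419}} = 2656674 \left(- \frac{419}{273}\right) = - \frac{371048802}{91} \approx -4.0775 \cdot 10^{6}$)
$n{\left(Z \right)} = Z^{2} + 661 Z$
$n{\left(x{\left(-10 - 12 \right)} \right)} + a = \left(-10 - 12\right) \left(661 - 22\right) - \frac{371048802}{91} = - 22 \left(661 - 22\right) - \frac{371048802}{91} = \left(-22\right) 639 - \frac{371048802}{91} = -14058 - \frac{371048802}{91} = - \frac{372328080}{91}$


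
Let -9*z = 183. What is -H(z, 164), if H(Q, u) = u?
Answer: -164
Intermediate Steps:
z = -61/3 (z = -1/9*183 = -61/3 ≈ -20.333)
-H(z, 164) = -1*164 = -164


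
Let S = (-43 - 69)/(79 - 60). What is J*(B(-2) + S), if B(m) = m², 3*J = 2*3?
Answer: -72/19 ≈ -3.7895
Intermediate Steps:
J = 2 (J = (2*3)/3 = (⅓)*6 = 2)
S = -112/19 ≈ -5.8947
J*(B(-2) + S) = 2*((-2)² - 112/19) = 2*(4 - 112/19) = 2*(-36/19) = -72/19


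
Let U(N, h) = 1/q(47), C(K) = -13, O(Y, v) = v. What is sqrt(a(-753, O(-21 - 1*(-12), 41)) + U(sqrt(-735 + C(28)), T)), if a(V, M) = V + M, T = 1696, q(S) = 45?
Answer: I*sqrt(160195)/15 ≈ 26.683*I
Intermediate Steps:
U(N, h) = 1/45
a(V, M) = M + V
sqrt(a(-753, O(-21 - 1*(-12), 41)) + U(sqrt(-735 + C(28)), T)) = sqrt((41 - 753) + 1/45) = sqrt(-712 + 1/45) = sqrt(-32039/45) = I*sqrt(160195)/15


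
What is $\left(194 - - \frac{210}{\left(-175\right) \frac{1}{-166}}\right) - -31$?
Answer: $\frac{2121}{5} \approx 424.2$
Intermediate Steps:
$\left(194 - - \frac{210}{\left(-175\right) \frac{1}{-166}}\right) - -31 = \left(194 - - \frac{210}{\left(-175\right) \left(- \frac{1}{166}\right)}\right) + 31 = \left(194 - - \frac{210}{\frac{175}{166}}\right) + 31 = \left(194 - \left(-210\right) \frac{166}{175}\right) + 31 = \left(194 - - \frac{996}{5}\right) + 31 = \left(194 + \frac{996}{5}\right) + 31 = \frac{1966}{5} + 31 = \frac{2121}{5}$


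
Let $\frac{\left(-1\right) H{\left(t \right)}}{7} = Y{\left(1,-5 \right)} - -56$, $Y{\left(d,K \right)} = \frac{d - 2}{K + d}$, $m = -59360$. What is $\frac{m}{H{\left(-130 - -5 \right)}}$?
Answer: $\frac{6784}{45} \approx 150.76$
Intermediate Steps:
$Y{\left(d,K \right)} = \frac{-2 + d}{K + d}$
$H{\left(t \right)} = - \frac{1575}{4}$ ($H{\left(t \right)} = - 7 \left(\frac{-2 + 1}{-5 + 1} - -56\right) = - 7 \left(\frac{1}{-4} \left(-1\right) + 56\right) = - 7 \left(\left(- \frac{1}{4}\right) \left(-1\right) + 56\right) = - 7 \left(\frac{1}{4} + 56\right) = \left(-7\right) \frac{225}{4} = - \frac{1575}{4}$)
$\frac{m}{H{\left(-130 - -5 \right)}} = - \frac{59360}{- \frac{1575}{4}} = \left(-59360\right) \left(- \frac{4}{1575}\right) = \frac{6784}{45}$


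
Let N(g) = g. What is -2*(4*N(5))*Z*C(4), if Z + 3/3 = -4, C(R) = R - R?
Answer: 0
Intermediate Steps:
C(R) = 0
Z = -5 (Z = -1 - 4 = -5)
-2*(4*N(5))*Z*C(4) = -2*(4*5)*(-5)*0 = -2*20*(-5)*0 = -(-200)*0 = -2*0 = 0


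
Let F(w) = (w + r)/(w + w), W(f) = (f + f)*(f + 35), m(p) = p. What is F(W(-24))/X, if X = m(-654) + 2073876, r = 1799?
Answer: -1271/2189322432 ≈ -5.8055e-7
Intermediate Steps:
W(f) = 2*f*(35 + f) (W(f) = (2*f)*(35 + f) = 2*f*(35 + f))
F(w) = (1799 + w)/(2*w) (F(w) = (w + 1799)/(w + w) = (1799 + w)/((2*w)) = (1799 + w)*(1/(2*w)) = (1799 + w)/(2*w))
X = 2073222 (X = -654 + 2073876 = 2073222)
F(W(-24))/X = ((1799 + 2*(-24)*(35 - 24))/(2*((2*(-24)*(35 - 24)))))/2073222 = ((1799 + 2*(-24)*11)/(2*((2*(-24)*11))))*(1/2073222) = ((½)*(1799 - 528)/(-528))*(1/2073222) = ((½)*(-1/528)*1271)*(1/2073222) = -1271/1056*1/2073222 = -1271/2189322432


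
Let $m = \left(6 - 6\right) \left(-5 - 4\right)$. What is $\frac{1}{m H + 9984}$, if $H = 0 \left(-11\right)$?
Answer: $\frac{1}{9984} \approx 0.00010016$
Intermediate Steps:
$m = 0$ ($m = \left(6 - 6\right) \left(-9\right) = 0 \left(-9\right) = 0$)
$H = 0$
$\frac{1}{m H + 9984} = \frac{1}{0 \cdot 0 + 9984} = \frac{1}{0 + 9984} = \frac{1}{9984}$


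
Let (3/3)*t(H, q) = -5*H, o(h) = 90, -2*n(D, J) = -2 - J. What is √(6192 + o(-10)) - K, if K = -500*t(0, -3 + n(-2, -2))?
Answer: 3*√698 ≈ 79.259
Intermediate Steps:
n(D, J) = 1 + J/2 (n(D, J) = -(-2 - J)/2 = 1 + J/2)
t(H, q) = -5*H
K = 0 (K = -(-2500)*0 = -500*0 = 0)
√(6192 + o(-10)) - K = √(6192 + 90) - 1*0 = √6282 + 0 = 3*√698 + 0 = 3*√698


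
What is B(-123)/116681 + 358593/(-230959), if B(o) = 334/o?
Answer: -5146518889765/3314668830717 ≈ -1.5526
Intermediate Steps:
B(-123)/116681 + 358593/(-230959) = (334/(-123))/116681 + 358593/(-230959) = (334*(-1/123))*(1/116681) + 358593*(-1/230959) = -334/123*1/116681 - 358593/230959 = -334/14351763 - 358593/230959 = -5146518889765/3314668830717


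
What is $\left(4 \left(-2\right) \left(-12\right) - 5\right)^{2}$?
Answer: $8281$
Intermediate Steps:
$\left(4 \left(-2\right) \left(-12\right) - 5\right)^{2} = \left(\left(-8\right) \left(-12\right) - 5\right)^{2} = \left(96 - 5\right)^{2} = 91^{2} = 8281$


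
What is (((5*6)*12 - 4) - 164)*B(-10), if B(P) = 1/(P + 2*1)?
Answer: -24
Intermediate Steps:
B(P) = 1/(2 + P) (B(P) = 1/(P + 2) = 1/(2 + P))
(((5*6)*12 - 4) - 164)*B(-10) = (((5*6)*12 - 4) - 164)/(2 - 10) = ((30*12 - 4) - 164)/(-8) = ((360 - 4) - 164)*(-⅛) = (356 - 164)*(-⅛) = 192*(-⅛) = -24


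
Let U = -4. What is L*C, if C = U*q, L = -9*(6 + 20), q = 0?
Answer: 0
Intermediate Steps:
L = -234 (L = -9*26 = -234)
C = 0 (C = -4*0 = 0)
L*C = -234*0 = 0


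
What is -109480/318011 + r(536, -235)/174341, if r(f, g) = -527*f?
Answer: -108916055872/55442355751 ≈ -1.9645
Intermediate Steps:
-109480/318011 + r(536, -235)/174341 = -109480/318011 - 527*536/174341 = -109480*1/318011 - 282472*1/174341 = -109480/318011 - 282472/174341 = -108916055872/55442355751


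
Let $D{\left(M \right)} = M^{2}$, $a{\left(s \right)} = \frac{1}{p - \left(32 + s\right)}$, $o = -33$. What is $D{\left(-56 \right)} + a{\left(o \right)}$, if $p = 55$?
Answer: $\frac{175617}{56} \approx 3136.0$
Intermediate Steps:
$a{\left(s \right)} = \frac{1}{23 - s}$ ($a{\left(s \right)} = \frac{1}{55 - \left(32 + s\right)} = \frac{1}{23 - s}$)
$D{\left(-56 \right)} + a{\left(o \right)} = \left(-56\right)^{2} - \frac{1}{-23 - 33} = 3136 - \frac{1}{-56} = 3136 - - \frac{1}{56} = 3136 + \frac{1}{56} = \frac{175617}{56}$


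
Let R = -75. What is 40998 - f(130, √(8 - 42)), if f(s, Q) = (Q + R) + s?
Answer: 40943 - I*√34 ≈ 40943.0 - 5.831*I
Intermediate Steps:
f(s, Q) = -75 + Q + s (f(s, Q) = (Q - 75) + s = (-75 + Q) + s = -75 + Q + s)
40998 - f(130, √(8 - 42)) = 40998 - (-75 + √(8 - 42) + 130) = 40998 - (-75 + √(-34) + 130) = 40998 - (-75 + I*√34 + 130) = 40998 - (55 + I*√34) = 40998 + (-55 - I*√34) = 40943 - I*√34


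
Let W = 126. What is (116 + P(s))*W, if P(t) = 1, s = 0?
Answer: 14742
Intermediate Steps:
(116 + P(s))*W = (116 + 1)*126 = 117*126 = 14742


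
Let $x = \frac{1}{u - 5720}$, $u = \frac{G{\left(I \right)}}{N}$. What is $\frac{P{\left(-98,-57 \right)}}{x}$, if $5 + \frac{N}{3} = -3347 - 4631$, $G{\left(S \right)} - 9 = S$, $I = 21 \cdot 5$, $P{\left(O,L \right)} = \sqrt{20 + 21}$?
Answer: $- \frac{45662798 \sqrt{41}}{7983} \approx -36626.0$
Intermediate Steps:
$P{\left(O,L \right)} = \sqrt{41}$
$I = 105$
$G{\left(S \right)} = 9 + S$
$N = -23949$ ($N = -15 + 3 \left(-3347 - 4631\right) = -15 + 3 \left(-7978\right) = -15 - 23934 = -23949$)
$u = - \frac{38}{7983}$ ($u = \frac{9 + 105}{-23949} = 114 \left(- \frac{1}{23949}\right) = - \frac{38}{7983} \approx -0.0047601$)
$x = - \frac{7983}{45662798}$ ($x = \frac{1}{- \frac{38}{7983} - 5720} = \frac{1}{- \frac{45662798}{7983}} = - \frac{7983}{45662798} \approx -0.00017483$)
$\frac{P{\left(-98,-57 \right)}}{x} = \frac{\sqrt{41}}{- \frac{7983}{45662798}} = \sqrt{41} \left(- \frac{45662798}{7983}\right) = - \frac{45662798 \sqrt{41}}{7983}$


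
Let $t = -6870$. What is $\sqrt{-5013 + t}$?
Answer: $i \sqrt{11883} \approx 109.01 i$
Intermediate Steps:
$\sqrt{-5013 + t} = \sqrt{-5013 - 6870} = \sqrt{-11883} = i \sqrt{11883}$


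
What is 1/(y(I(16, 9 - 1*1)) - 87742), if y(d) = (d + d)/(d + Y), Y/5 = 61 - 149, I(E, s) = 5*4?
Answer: -21/1842584 ≈ -1.1397e-5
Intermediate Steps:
I(E, s) = 20
Y = -440 (Y = 5*(61 - 149) = 5*(-88) = -440)
y(d) = 2*d/(-440 + d) (y(d) = (d + d)/(d - 440) = (2*d)/(-440 + d) = 2*d/(-440 + d))
1/(y(I(16, 9 - 1*1)) - 87742) = 1/(2*20/(-440 + 20) - 87742) = 1/(2*20/(-420) - 87742) = 1/(2*20*(-1/420) - 87742) = 1/(-2/21 - 87742) = 1/(-1842584/21) = -21/1842584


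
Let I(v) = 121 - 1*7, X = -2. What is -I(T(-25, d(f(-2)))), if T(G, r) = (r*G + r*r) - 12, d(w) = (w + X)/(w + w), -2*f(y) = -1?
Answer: -114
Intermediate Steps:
f(y) = ½ (f(y) = -½*(-1) = ½)
d(w) = (-2 + w)/(2*w) (d(w) = (w - 2)/(w + w) = (-2 + w)/((2*w)) = (-2 + w)*(1/(2*w)) = (-2 + w)/(2*w))
T(G, r) = -12 + r² + G*r (T(G, r) = (G*r + r²) - 12 = (r² + G*r) - 12 = -12 + r² + G*r)
I(v) = 114 (I(v) = 121 - 7 = 114)
-I(T(-25, d(f(-2)))) = -1*114 = -114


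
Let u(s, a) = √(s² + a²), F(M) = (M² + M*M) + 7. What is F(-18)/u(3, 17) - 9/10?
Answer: -9/10 + 655*√298/298 ≈ 37.043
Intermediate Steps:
F(M) = 7 + 2*M² (F(M) = (M² + M²) + 7 = 2*M² + 7 = 7 + 2*M²)
u(s, a) = √(a² + s²)
F(-18)/u(3, 17) - 9/10 = (7 + 2*(-18)²)/(√(17² + 3²)) - 9/10 = (7 + 2*324)/(√(289 + 9)) - 9*⅒ = (7 + 648)/(√298) - 9/10 = 655*(√298/298) - 9/10 = 655*√298/298 - 9/10 = -9/10 + 655*√298/298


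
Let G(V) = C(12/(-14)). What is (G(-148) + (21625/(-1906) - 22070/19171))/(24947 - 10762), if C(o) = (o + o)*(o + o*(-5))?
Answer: -32898775143/25397623665190 ≈ -0.0012953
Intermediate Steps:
C(o) = -8*o² (C(o) = (2*o)*(o - 5*o) = (2*o)*(-4*o) = -8*o²)
G(V) = -288/49 (G(V) = -8*(12/(-14))² = -8*(12*(-1/14))² = -8*(-6/7)² = -8*36/49 = -288/49)
(G(-148) + (21625/(-1906) - 22070/19171))/(24947 - 10762) = (-288/49 + (21625/(-1906) - 22070/19171))/(24947 - 10762) = (-288/49 + (21625*(-1/1906) - 22070*1/19171))/14185 = (-288/49 + (-21625/1906 - 22070/19171))*(1/14185) = (-288/49 - 456638295/36539926)*(1/14185) = -32898775143/1790456374*1/14185 = -32898775143/25397623665190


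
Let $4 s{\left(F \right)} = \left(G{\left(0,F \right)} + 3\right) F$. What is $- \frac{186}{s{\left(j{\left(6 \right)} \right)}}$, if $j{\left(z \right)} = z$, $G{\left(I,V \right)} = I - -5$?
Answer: $- \frac{31}{2} \approx -15.5$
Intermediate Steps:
$G{\left(I,V \right)} = 5 + I$ ($G{\left(I,V \right)} = I + 5 = 5 + I$)
$s{\left(F \right)} = 2 F$ ($s{\left(F \right)} = \frac{\left(\left(5 + 0\right) + 3\right) F}{4} = \frac{\left(5 + 3\right) F}{4} = \frac{8 F}{4} = 2 F$)
$- \frac{186}{s{\left(j{\left(6 \right)} \right)}} = - \frac{186}{2 \cdot 6} = - \frac{186}{12} = \left(-186\right) \frac{1}{12} = - \frac{31}{2}$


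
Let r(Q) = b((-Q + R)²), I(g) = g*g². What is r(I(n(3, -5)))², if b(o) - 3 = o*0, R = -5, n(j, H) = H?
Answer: 9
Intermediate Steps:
b(o) = 3 (b(o) = 3 + o*0 = 3 + 0 = 3)
I(g) = g³
r(Q) = 3
r(I(n(3, -5)))² = 3² = 9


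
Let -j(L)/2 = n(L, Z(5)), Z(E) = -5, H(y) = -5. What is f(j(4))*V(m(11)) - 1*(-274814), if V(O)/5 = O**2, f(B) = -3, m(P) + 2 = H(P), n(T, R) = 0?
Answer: 274079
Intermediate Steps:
j(L) = 0 (j(L) = -2*0 = 0)
m(P) = -7 (m(P) = -2 - 5 = -7)
V(O) = 5*O**2
f(j(4))*V(m(11)) - 1*(-274814) = -15*(-7)**2 - 1*(-274814) = -15*49 + 274814 = -3*245 + 274814 = -735 + 274814 = 274079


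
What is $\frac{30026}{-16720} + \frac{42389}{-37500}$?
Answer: $- \frac{45867977}{15675000} \approx -2.9262$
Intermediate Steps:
$\frac{30026}{-16720} + \frac{42389}{-37500} = 30026 \left(- \frac{1}{16720}\right) + 42389 \left(- \frac{1}{37500}\right) = - \frac{15013}{8360} - \frac{42389}{37500} = - \frac{45867977}{15675000}$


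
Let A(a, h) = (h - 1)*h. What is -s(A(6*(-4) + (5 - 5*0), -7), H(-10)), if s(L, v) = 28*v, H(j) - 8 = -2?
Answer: -168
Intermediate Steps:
H(j) = 6 (H(j) = 8 - 2 = 6)
A(a, h) = h*(-1 + h) (A(a, h) = (-1 + h)*h = h*(-1 + h))
-s(A(6*(-4) + (5 - 5*0), -7), H(-10)) = -28*6 = -1*168 = -168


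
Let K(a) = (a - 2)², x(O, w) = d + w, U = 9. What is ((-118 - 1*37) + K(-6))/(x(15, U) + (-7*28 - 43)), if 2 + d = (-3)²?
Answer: 91/223 ≈ 0.40807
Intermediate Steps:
d = 7 (d = -2 + (-3)² = -2 + 9 = 7)
x(O, w) = 7 + w
K(a) = (-2 + a)²
((-118 - 1*37) + K(-6))/(x(15, U) + (-7*28 - 43)) = ((-118 - 1*37) + (-2 - 6)²)/((7 + 9) + (-7*28 - 43)) = ((-118 - 37) + (-8)²)/(16 + (-196 - 43)) = (-155 + 64)/(16 - 239) = -91/(-223) = -91*(-1/223) = 91/223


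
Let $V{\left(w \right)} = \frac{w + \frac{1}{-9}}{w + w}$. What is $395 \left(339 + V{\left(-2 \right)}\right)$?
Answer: $\frac{4828085}{36} \approx 1.3411 \cdot 10^{5}$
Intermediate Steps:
$V{\left(w \right)} = \frac{- \frac{1}{9} + w}{2 w}$ ($V{\left(w \right)} = \frac{w - \frac{1}{9}}{2 w} = \left(- \frac{1}{9} + w\right) \frac{1}{2 w} = \frac{- \frac{1}{9} + w}{2 w}$)
$395 \left(339 + V{\left(-2 \right)}\right) = 395 \left(339 + \frac{-1 + 9 \left(-2\right)}{18 \left(-2\right)}\right) = 395 \left(339 + \frac{1}{18} \left(- \frac{1}{2}\right) \left(-1 - 18\right)\right) = 395 \left(339 + \frac{1}{18} \left(- \frac{1}{2}\right) \left(-19\right)\right) = 395 \left(339 + \frac{19}{36}\right) = 395 \cdot \frac{12223}{36} = \frac{4828085}{36}$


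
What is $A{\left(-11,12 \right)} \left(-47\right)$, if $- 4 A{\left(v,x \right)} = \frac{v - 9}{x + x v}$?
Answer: $\frac{47}{24} \approx 1.9583$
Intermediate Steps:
$A{\left(v,x \right)} = - \frac{-9 + v}{4 \left(x + v x\right)}$ ($A{\left(v,x \right)} = - \frac{\left(v - 9\right) \frac{1}{x + x v}}{4} = - \frac{\left(-9 + v\right) \frac{1}{x + v x}}{4} = - \frac{\frac{1}{x + v x} \left(-9 + v\right)}{4} = - \frac{-9 + v}{4 \left(x + v x\right)}$)
$A{\left(-11,12 \right)} \left(-47\right) = \frac{9 - -11}{4 \cdot 12 \left(1 - 11\right)} \left(-47\right) = \frac{1}{4} \cdot \frac{1}{12} \frac{1}{-10} \left(9 + 11\right) \left(-47\right) = \frac{1}{4} \cdot \frac{1}{12} \left(- \frac{1}{10}\right) 20 \left(-47\right) = \left(- \frac{1}{24}\right) \left(-47\right) = \frac{47}{24}$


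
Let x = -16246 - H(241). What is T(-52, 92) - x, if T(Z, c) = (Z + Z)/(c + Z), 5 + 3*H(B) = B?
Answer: 244831/15 ≈ 16322.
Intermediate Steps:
H(B) = -5/3 + B/3
T(Z, c) = 2*Z/(Z + c) (T(Z, c) = (2*Z)/(Z + c) = 2*Z/(Z + c))
x = -48974/3 (x = -16246 - (-5/3 + (⅓)*241) = -16246 - (-5/3 + 241/3) = -16246 - 1*236/3 = -16246 - 236/3 = -48974/3 ≈ -16325.)
T(-52, 92) - x = 2*(-52)/(-52 + 92) - 1*(-48974/3) = 2*(-52)/40 + 48974/3 = 2*(-52)*(1/40) + 48974/3 = -13/5 + 48974/3 = 244831/15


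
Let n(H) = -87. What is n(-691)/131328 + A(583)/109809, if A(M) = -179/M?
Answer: -207152963/311386699008 ≈ -0.00066526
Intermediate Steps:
n(-691)/131328 + A(583)/109809 = -87/131328 - 179/583/109809 = -87*1/131328 - 179*1/583*(1/109809) = -29/43776 - 179/583*1/109809 = -29/43776 - 179/64018647 = -207152963/311386699008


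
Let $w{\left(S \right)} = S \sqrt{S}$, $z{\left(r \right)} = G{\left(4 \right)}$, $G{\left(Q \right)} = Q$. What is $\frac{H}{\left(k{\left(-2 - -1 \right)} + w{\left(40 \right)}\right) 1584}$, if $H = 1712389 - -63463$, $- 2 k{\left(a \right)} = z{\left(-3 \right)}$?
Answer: $\frac{443963}{12671208} + \frac{2219815 \sqrt{10}}{1583901} \approx 4.4669$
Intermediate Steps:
$z{\left(r \right)} = 4$
$k{\left(a \right)} = -2$ ($k{\left(a \right)} = \left(- \frac{1}{2}\right) 4 = -2$)
$w{\left(S \right)} = S^{\frac{3}{2}}$
$H = 1775852$ ($H = 1712389 + 63463 = 1775852$)
$\frac{H}{\left(k{\left(-2 - -1 \right)} + w{\left(40 \right)}\right) 1584} = \frac{1775852}{\left(-2 + 40^{\frac{3}{2}}\right) 1584} = \frac{1775852}{\left(-2 + 80 \sqrt{10}\right) 1584} = \frac{1775852}{-3168 + 126720 \sqrt{10}}$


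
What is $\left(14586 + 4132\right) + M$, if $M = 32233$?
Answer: $50951$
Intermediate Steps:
$\left(14586 + 4132\right) + M = \left(14586 + 4132\right) + 32233 = 18718 + 32233 = 50951$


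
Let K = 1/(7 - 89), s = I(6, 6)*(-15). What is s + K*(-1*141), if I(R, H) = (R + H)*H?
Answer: -88419/82 ≈ -1078.3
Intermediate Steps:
I(R, H) = H*(H + R) (I(R, H) = (H + R)*H = H*(H + R))
s = -1080 (s = (6*(6 + 6))*(-15) = (6*12)*(-15) = 72*(-15) = -1080)
K = -1/82 (K = 1/(-82) = -1/82 ≈ -0.012195)
s + K*(-1*141) = -1080 - (-1)*141/82 = -1080 - 1/82*(-141) = -1080 + 141/82 = -88419/82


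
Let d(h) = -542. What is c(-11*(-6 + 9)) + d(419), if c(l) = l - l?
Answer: -542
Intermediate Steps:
c(l) = 0
c(-11*(-6 + 9)) + d(419) = 0 - 542 = -542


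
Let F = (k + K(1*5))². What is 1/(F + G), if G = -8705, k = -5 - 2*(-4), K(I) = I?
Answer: -1/8641 ≈ -0.00011573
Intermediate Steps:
k = 3 (k = -5 + 8 = 3)
F = 64 (F = (3 + 1*5)² = (3 + 5)² = 8² = 64)
1/(F + G) = 1/(64 - 8705) = 1/(-8641) = -1/8641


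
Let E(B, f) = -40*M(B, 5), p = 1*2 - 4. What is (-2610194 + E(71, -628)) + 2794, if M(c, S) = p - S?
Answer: -2607120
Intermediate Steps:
p = -2 (p = 2 - 4 = -2)
M(c, S) = -2 - S
E(B, f) = 280 (E(B, f) = -40*(-2 - 1*5) = -40*(-2 - 5) = -40*(-7) = 280)
(-2610194 + E(71, -628)) + 2794 = (-2610194 + 280) + 2794 = -2609914 + 2794 = -2607120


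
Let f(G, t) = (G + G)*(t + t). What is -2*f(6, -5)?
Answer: 240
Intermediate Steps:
f(G, t) = 4*G*t (f(G, t) = (2*G)*(2*t) = 4*G*t)
-2*f(6, -5) = -8*6*(-5) = -2*(-120) = 240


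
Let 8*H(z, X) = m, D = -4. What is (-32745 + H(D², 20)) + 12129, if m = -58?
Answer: -82493/4 ≈ -20623.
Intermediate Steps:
H(z, X) = -29/4 (H(z, X) = (⅛)*(-58) = -29/4)
(-32745 + H(D², 20)) + 12129 = (-32745 - 29/4) + 12129 = -131009/4 + 12129 = -82493/4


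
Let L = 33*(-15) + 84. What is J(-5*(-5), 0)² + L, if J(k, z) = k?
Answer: 214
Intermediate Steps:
L = -411 (L = -495 + 84 = -411)
J(-5*(-5), 0)² + L = (-5*(-5))² - 411 = 25² - 411 = 625 - 411 = 214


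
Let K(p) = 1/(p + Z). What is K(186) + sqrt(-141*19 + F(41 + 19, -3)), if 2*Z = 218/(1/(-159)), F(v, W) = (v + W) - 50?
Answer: -1/17145 + 4*I*sqrt(167) ≈ -5.8326e-5 + 51.691*I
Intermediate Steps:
F(v, W) = -50 + W + v (F(v, W) = (W + v) - 50 = -50 + W + v)
Z = -17331 (Z = (218/(1/(-159)))/2 = (218/(-1/159))/2 = (218*(-159))/2 = (1/2)*(-34662) = -17331)
K(p) = 1/(-17331 + p) (K(p) = 1/(p - 17331) = 1/(-17331 + p))
K(186) + sqrt(-141*19 + F(41 + 19, -3)) = 1/(-17331 + 186) + sqrt(-141*19 + (-50 - 3 + (41 + 19))) = 1/(-17145) + sqrt(-2679 + (-50 - 3 + 60)) = -1/17145 + sqrt(-2679 + 7) = -1/17145 + sqrt(-2672) = -1/17145 + 4*I*sqrt(167)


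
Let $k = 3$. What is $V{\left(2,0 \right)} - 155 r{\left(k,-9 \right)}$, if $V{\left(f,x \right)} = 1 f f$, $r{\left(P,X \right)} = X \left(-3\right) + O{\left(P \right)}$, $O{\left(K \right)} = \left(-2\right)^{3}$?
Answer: $-2941$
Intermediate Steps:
$O{\left(K \right)} = -8$
$r{\left(P,X \right)} = -8 - 3 X$ ($r{\left(P,X \right)} = X \left(-3\right) - 8 = - 3 X - 8 = -8 - 3 X$)
$V{\left(f,x \right)} = f^{2}$ ($V{\left(f,x \right)} = f f = f^{2}$)
$V{\left(2,0 \right)} - 155 r{\left(k,-9 \right)} = 2^{2} - 155 \left(-8 - -27\right) = 4 - 155 \left(-8 + 27\right) = 4 - 2945 = -2941$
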